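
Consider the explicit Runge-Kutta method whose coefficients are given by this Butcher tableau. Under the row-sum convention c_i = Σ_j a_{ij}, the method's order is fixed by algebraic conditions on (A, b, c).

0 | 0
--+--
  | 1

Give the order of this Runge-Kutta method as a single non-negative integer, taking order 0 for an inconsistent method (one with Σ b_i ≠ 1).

b = (1)
c = (0)
Σ b_i: 1·1 = 1 ✓; 1 stage ⇒ order 1.

1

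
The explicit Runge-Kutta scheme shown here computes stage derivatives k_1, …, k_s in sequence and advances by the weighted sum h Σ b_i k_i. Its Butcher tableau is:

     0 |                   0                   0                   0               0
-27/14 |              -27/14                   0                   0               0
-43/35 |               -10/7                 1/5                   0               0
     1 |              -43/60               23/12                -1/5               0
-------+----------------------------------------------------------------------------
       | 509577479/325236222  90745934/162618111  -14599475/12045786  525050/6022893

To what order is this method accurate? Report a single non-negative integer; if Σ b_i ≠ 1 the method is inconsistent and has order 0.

3

b = (509577479/325236222, 90745934/162618111, -14599475/12045786, 525050/6022893)
c = (0, -27/14, -43/35, 1)
Ac = (0, 0, -27/70, -4831/1400)
Σ b_i: 509577479/325236222·1 + 90745934/162618111·1 + (-14599475/12045786)·1 + 525050/6022893·1 = 1 ✓
b·c: 90745934/162618111·(-27/14) + (-14599475/12045786)·(-43/35) + 525050/6022893·1 = 1/2 ✓
b·c²: 90745934/162618111·729/196 + (-14599475/12045786)·1849/1225 + 525050/6022893·1 = 1/3 ✓
b·Ac: (-14599475/12045786)·(-27/70) + 525050/6022893·(-4831/1400) = 1/6 ✓
b·c³: 90745934/162618111·(-19683/2744) + (-14599475/12045786)·(-79507/42875) + 525050/6022893·1 = -1406567041/843205020 ≠ 1/4 ⇒ order 3.
b·(c∘Ac): (-14599475/12045786)·1161/2450 + 525050/6022893·(-4831/1400) = -258277984/295121757 ≠ 1/8
b·Ac²: (-14599475/12045786)·729/980 + 525050/6022893·669041/98000 = -258386981/843205020 ≠ 1/12
b·A²c: 525050/6022893·27/350 = 94509/14053417 ≠ 1/24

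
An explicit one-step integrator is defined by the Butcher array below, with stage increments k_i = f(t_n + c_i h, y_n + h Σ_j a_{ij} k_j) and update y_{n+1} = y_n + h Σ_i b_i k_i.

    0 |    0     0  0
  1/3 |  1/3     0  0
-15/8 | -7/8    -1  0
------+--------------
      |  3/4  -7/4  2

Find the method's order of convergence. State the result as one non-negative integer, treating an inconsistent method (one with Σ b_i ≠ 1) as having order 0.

1

b = (3/4, -7/4, 2)
c = (0, 1/3, -15/8)
Ac = (0, 0, -1/3)
Σ b_i: 3/4·1 + (-7/4)·1 + 2·1 = 1 ✓
b·c: (-7/4)·1/3 + 2·(-15/8) = -13/3 ≠ 1/2 ⇒ order 1.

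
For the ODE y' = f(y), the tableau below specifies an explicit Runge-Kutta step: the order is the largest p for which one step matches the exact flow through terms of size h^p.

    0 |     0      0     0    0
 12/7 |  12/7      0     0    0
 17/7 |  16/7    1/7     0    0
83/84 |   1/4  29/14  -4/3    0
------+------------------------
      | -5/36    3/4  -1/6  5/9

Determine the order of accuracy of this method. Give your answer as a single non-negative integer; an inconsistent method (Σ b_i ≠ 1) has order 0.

1

b = (-5/36, 3/4, -1/6, 5/9)
c = (0, 12/7, 17/7, 83/84)
Ac = (0, 0, 12/49, 46/147)
Σ b_i: (-5/36)·1 + 3/4·1 + (-1/6)·1 + 5/9·1 = 1 ✓
b·c: 3/4·12/7 + (-1/6)·17/7 + 5/9·83/84 = 1081/756 ≠ 1/2 ⇒ order 1.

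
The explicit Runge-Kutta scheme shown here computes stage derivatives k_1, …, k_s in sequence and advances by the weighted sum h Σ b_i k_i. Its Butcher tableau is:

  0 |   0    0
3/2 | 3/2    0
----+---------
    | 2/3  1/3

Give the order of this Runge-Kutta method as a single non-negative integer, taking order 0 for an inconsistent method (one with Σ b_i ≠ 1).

b = (2/3, 1/3)
c = (0, 3/2)
Σ b_i: 2/3·1 + 1/3·1 = 1 ✓
b·c: 1/3·3/2 = 1/2 ✓; 2 stages ⇒ order 2.

2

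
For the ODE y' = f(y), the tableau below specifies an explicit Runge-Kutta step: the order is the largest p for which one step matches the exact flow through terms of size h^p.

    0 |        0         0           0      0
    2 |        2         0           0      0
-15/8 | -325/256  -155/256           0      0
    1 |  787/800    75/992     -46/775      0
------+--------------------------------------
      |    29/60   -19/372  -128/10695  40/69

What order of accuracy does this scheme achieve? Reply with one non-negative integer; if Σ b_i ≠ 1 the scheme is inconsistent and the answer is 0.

4

b = (29/60, -19/372, -128/10695, 40/69)
c = (0, 2, -15/8, 1)
Ac = (0, 0, -155/128, 21/80)
Σ b_i: 29/60·1 + (-19/372)·1 + (-128/10695)·1 + 40/69·1 = 1 ✓
b·c: (-19/372)·2 + (-128/10695)·(-15/8) + 40/69·1 = 1/2 ✓
b·c²: (-19/372)·4 + (-128/10695)·225/64 + 40/69·1 = 1/3 ✓
b·Ac: (-128/10695)·(-155/128) + 40/69·21/80 = 1/6 ✓
b·c³: (-19/372)·8 + (-128/10695)·(-3375/512) + 40/69·1 = 1/4 ✓
b·(c∘Ac): (-128/10695)·2325/1024 + 40/69·21/80 = 1/8 ✓
b·Ac²: (-128/10695)·(-155/64) + 40/69·3/32 = 1/12 ✓
b·A²c: 40/69·23/320 = 1/24 ✓; 4 stages ⇒ order 4.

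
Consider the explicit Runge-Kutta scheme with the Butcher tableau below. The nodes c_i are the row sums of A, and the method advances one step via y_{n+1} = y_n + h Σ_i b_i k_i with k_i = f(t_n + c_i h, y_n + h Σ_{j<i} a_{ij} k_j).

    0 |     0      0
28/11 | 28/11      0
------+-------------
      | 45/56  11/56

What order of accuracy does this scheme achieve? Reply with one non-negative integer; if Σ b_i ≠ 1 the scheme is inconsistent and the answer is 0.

b = (45/56, 11/56)
c = (0, 28/11)
Σ b_i: 45/56·1 + 11/56·1 = 1 ✓
b·c: 11/56·28/11 = 1/2 ✓; 2 stages ⇒ order 2.

2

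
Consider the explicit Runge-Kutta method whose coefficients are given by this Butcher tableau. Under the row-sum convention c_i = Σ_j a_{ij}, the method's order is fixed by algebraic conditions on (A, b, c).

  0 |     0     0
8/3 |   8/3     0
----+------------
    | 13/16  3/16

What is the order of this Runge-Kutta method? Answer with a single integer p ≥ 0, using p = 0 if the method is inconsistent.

b = (13/16, 3/16)
c = (0, 8/3)
Σ b_i: 13/16·1 + 3/16·1 = 1 ✓
b·c: 3/16·8/3 = 1/2 ✓; 2 stages ⇒ order 2.

2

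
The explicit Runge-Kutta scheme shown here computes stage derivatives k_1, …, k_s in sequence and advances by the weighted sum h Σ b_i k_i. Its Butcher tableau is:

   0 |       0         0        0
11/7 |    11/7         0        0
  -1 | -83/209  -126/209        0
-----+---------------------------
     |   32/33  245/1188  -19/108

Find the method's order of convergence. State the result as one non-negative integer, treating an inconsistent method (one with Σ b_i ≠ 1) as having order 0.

b = (32/33, 245/1188, -19/108)
c = (0, 11/7, -1)
Ac = (0, 0, -18/19)
Σ b_i: 32/33·1 + 245/1188·1 + (-19/108)·1 = 1 ✓
b·c: 245/1188·11/7 + (-19/108)·(-1) = 1/2 ✓
b·c²: 245/1188·121/49 + (-19/108)·1 = 1/3 ✓
b·Ac: (-19/108)·(-18/19) = 1/6 ✓; 3 stages ⇒ order 3.

3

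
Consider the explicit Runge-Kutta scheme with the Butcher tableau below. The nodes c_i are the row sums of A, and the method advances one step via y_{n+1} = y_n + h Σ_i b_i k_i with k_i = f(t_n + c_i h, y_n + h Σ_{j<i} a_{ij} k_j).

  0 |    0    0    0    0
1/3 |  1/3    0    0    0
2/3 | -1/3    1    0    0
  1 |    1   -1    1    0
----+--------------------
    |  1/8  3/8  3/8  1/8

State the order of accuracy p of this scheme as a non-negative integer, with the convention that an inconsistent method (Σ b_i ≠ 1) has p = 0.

4

b = (1/8, 3/8, 3/8, 1/8)
c = (0, 1/3, 2/3, 1)
Ac = (0, 0, 1/3, 1/3)
Σ b_i: 1/8·1 + 3/8·1 + 3/8·1 + 1/8·1 = 1 ✓
b·c: 3/8·1/3 + 3/8·2/3 + 1/8·1 = 1/2 ✓
b·c²: 3/8·1/9 + 3/8·4/9 + 1/8·1 = 1/3 ✓
b·Ac: 3/8·1/3 + 1/8·1/3 = 1/6 ✓
b·c³: 3/8·1/27 + 3/8·8/27 + 1/8·1 = 1/4 ✓
b·(c∘Ac): 3/8·2/9 + 1/8·1/3 = 1/8 ✓
b·Ac²: 3/8·1/9 + 1/8·1/3 = 1/12 ✓
b·A²c: 1/8·1/3 = 1/24 ✓; 4 stages ⇒ order 4.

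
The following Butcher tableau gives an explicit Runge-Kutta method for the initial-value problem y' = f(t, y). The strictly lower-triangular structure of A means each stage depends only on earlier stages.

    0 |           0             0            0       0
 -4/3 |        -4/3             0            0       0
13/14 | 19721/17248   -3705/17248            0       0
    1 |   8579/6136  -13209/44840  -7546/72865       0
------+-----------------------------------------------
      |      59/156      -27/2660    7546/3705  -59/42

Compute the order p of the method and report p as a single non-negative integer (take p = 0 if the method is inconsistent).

4

b = (59/156, -27/2660, 7546/3705, -59/42)
c = (0, -4/3, 13/14, 1)
Ac = (0, 0, 1235/4312, 35/118)
Σ b_i: 59/156·1 + (-27/2660)·1 + 7546/3705·1 + (-59/42)·1 = 1 ✓
b·c: (-27/2660)·(-4/3) + 7546/3705·13/14 + (-59/42)·1 = 1/2 ✓
b·c²: (-27/2660)·16/9 + 7546/3705·169/196 + (-59/42)·1 = 1/3 ✓
b·Ac: 7546/3705·1235/4312 + (-59/42)·35/118 = 1/6 ✓
b·c³: (-27/2660)·(-64/27) + 7546/3705·2197/2744 + (-59/42)·1 = 1/4 ✓
b·(c∘Ac): 7546/3705·16055/60368 + (-59/42)·35/118 = 1/8 ✓
b·Ac²: 7546/3705·(-1235/3234) + (-59/42)·(-217/354) = 1/12 ✓
b·A²c: (-59/42)·(-7/236) = 1/24 ✓; 4 stages ⇒ order 4.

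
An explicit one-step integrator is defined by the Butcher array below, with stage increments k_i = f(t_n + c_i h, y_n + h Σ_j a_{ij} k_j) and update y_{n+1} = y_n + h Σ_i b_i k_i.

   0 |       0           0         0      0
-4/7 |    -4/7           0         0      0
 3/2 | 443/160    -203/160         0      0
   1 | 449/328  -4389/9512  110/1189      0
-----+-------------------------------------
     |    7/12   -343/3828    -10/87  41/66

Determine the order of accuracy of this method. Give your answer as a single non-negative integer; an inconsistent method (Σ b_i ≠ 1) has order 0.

4

b = (7/12, -343/3828, -10/87, 41/66)
c = (0, -4/7, 3/2, 1)
Ac = (0, 0, 29/40, 33/82)
Σ b_i: 7/12·1 + (-343/3828)·1 + (-10/87)·1 + 41/66·1 = 1 ✓
b·c: (-343/3828)·(-4/7) + (-10/87)·3/2 + 41/66·1 = 1/2 ✓
b·c²: (-343/3828)·16/49 + (-10/87)·9/4 + 41/66·1 = 1/3 ✓
b·Ac: (-10/87)·29/40 + 41/66·33/82 = 1/6 ✓
b·c³: (-343/3828)·(-64/343) + (-10/87)·27/8 + 41/66·1 = 1/4 ✓
b·(c∘Ac): (-10/87)·87/80 + 41/66·33/82 = 1/8 ✓
b·Ac²: (-10/87)·(-29/70) + 41/66·33/574 = 1/12 ✓
b·A²c: 41/66·11/164 = 1/24 ✓; 4 stages ⇒ order 4.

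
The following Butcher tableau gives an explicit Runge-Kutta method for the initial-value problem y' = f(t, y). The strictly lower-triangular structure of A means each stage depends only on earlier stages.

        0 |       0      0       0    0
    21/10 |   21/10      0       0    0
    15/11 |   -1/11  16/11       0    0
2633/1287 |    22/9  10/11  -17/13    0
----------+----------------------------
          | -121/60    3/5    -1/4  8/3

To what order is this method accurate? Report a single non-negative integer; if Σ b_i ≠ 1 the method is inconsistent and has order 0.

1

b = (-121/60, 3/5, -1/4, 8/3)
c = (0, 21/10, 15/11, 2633/1287)
Ac = (0, 0, 168/55, 18/143)
Σ b_i: (-121/60)·1 + 3/5·1 + (-1/4)·1 + 8/3·1 = 1 ✓
b·c: 3/5·21/10 + (-1/4)·15/11 + 8/3·2633/1287 = 223751/35100 ≠ 1/2 ⇒ order 1.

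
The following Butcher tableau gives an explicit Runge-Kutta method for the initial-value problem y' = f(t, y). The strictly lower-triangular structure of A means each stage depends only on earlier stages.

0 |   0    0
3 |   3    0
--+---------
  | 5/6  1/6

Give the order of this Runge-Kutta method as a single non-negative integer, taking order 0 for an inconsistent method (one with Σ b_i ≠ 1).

b = (5/6, 1/6)
c = (0, 3)
Σ b_i: 5/6·1 + 1/6·1 = 1 ✓
b·c: 1/6·3 = 1/2 ✓; 2 stages ⇒ order 2.

2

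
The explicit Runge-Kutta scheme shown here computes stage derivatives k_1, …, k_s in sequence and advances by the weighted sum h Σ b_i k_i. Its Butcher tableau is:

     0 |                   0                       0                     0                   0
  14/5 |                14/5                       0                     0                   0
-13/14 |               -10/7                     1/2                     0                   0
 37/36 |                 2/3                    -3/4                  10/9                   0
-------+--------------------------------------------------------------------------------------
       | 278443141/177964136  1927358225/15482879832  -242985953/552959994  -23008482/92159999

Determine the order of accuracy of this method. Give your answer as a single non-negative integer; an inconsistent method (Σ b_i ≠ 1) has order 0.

3

b = (278443141/177964136, 1927358225/15482879832, -242985953/552959994, -23008482/92159999)
c = (0, 14/5, -13/14, 37/36)
Ac = (0, 0, 7/5, -1973/630)
Σ b_i: 278443141/177964136·1 + 1927358225/15482879832·1 + (-242985953/552959994)·1 + (-23008482/92159999)·1 = 1 ✓
b·c: 1927358225/15482879832·14/5 + (-242985953/552959994)·(-13/14) + (-23008482/92159999)·37/36 = 1/2 ✓
b·c²: 1927358225/15482879832·196/25 + (-242985953/552959994)·169/196 + (-23008482/92159999)·1369/1296 = 1/3 ✓
b·Ac: (-242985953/552959994)·7/5 + (-23008482/92159999)·(-1973/630) = 1/6 ✓
b·c³: 1927358225/15482879832·2744/125 + (-242985953/552959994)·(-2197/2744) + (-23008482/92159999)·50653/46656 = 270373293889/96100633440 ≠ 1/4 ⇒ order 3.
b·(c∘Ac): (-242985953/552959994)·(-13/10) + (-23008482/92159999)·(-73001/22680) = 43691467/31779310 ≠ 1/8
b·Ac²: (-242985953/552959994)·98/25 + (-23008482/92159999)·(-108529/22050) = -164756666/333682755 ≠ 1/12
b·A²c: (-23008482/92159999)·14/9 = -35790972/92159999 ≠ 1/24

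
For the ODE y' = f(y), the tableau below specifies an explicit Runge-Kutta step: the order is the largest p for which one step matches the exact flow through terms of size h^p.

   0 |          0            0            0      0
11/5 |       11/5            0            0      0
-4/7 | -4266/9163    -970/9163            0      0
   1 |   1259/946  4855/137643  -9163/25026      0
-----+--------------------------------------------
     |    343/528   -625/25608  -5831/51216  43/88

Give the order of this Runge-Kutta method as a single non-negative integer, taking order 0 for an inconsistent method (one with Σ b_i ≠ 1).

b = (343/528, -625/25608, -5831/51216, 43/88)
c = (0, 11/5, -4/7, 1)
Ac = (0, 0, -194/833, 37/129)
Σ b_i: 343/528·1 + (-625/25608)·1 + (-5831/51216)·1 + 43/88·1 = 1 ✓
b·c: (-625/25608)·11/5 + (-5831/51216)·(-4/7) + 43/88·1 = 1/2 ✓
b·c²: (-625/25608)·121/25 + (-5831/51216)·16/49 + 43/88·1 = 1/3 ✓
b·Ac: (-5831/51216)·(-194/833) + 43/88·37/129 = 1/6 ✓
b·c³: (-625/25608)·1331/125 + (-5831/51216)·(-64/343) + 43/88·1 = 1/4 ✓
b·(c∘Ac): (-5831/51216)·776/5831 + 43/88·37/129 = 1/8 ✓
b·Ac²: (-5831/51216)·(-2134/4165) + 43/88·11/215 = 1/12 ✓
b·A²c: 43/88·11/129 = 1/24 ✓; 4 stages ⇒ order 4.

4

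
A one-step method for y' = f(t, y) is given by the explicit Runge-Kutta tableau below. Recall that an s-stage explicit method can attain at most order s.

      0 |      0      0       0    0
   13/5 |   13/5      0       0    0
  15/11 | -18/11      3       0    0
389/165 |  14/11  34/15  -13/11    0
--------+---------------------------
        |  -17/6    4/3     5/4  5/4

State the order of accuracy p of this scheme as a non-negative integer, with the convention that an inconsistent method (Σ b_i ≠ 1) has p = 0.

1

b = (-17/6, 4/3, 5/4, 5/4)
c = (0, 13/5, 15/11, 389/165)
Ac = (0, 0, 39/5, 38857/9075)
Σ b_i: (-17/6)·1 + 4/3·1 + 5/4·1 + 5/4·1 = 1 ✓
b·c: 4/3·13/5 + 5/4·15/11 + 5/4·389/165 = 893/110 ≠ 1/2 ⇒ order 1.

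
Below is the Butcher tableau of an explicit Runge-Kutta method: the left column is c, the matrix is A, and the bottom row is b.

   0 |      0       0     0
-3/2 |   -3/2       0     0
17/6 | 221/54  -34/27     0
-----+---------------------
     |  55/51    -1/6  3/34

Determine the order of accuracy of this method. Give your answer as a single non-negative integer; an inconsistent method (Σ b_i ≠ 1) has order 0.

3

b = (55/51, -1/6, 3/34)
c = (0, -3/2, 17/6)
Ac = (0, 0, 17/9)
Σ b_i: 55/51·1 + (-1/6)·1 + 3/34·1 = 1 ✓
b·c: (-1/6)·(-3/2) + 3/34·17/6 = 1/2 ✓
b·c²: (-1/6)·9/4 + 3/34·289/36 = 1/3 ✓
b·Ac: 3/34·17/9 = 1/6 ✓; 3 stages ⇒ order 3.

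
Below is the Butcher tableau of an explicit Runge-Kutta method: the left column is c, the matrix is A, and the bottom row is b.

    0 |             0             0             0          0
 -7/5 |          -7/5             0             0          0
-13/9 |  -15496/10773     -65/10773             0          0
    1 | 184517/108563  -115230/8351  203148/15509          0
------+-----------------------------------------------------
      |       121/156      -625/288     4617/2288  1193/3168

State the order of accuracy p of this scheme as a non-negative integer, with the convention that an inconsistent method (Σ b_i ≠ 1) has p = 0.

b = (121/156, -625/288, 4617/2288, 1193/3168)
c = (0, -7/5, -13/9, 1)
Ac = (0, 0, 13/1539, 474/1193)
Σ b_i: 121/156·1 + (-625/288)·1 + 4617/2288·1 + 1193/3168·1 = 1 ✓
b·c: (-625/288)·(-7/5) + 4617/2288·(-13/9) + 1193/3168·1 = 1/2 ✓
b·c²: (-625/288)·49/25 + 4617/2288·169/81 + 1193/3168·1 = 1/3 ✓
b·Ac: 4617/2288·13/1539 + 1193/3168·474/1193 = 1/6 ✓
b·c³: (-625/288)·(-343/125) + 4617/2288·(-2197/729) + 1193/3168·1 = 1/4 ✓
b·(c∘Ac): 4617/2288·(-169/13851) + 1193/3168·474/1193 = 1/8 ✓
b·Ac²: 4617/2288·(-91/7695) + 1193/3168·1698/5965 = 1/12 ✓
b·A²c: 1193/3168·132/1193 = 1/24 ✓; 4 stages ⇒ order 4.

4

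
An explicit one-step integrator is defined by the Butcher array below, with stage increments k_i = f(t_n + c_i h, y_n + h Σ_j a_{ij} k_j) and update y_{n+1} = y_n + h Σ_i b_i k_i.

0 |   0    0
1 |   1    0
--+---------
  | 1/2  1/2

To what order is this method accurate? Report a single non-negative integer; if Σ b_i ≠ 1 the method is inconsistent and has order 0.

2

b = (1/2, 1/2)
c = (0, 1)
Σ b_i: 1/2·1 + 1/2·1 = 1 ✓
b·c: 1/2·1 = 1/2 ✓; 2 stages ⇒ order 2.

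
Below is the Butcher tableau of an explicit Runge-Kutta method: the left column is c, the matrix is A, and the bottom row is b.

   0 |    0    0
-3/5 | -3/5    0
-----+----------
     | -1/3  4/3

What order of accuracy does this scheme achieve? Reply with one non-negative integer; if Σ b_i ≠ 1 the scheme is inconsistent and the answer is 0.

b = (-1/3, 4/3)
c = (0, -3/5)
Σ b_i: (-1/3)·1 + 4/3·1 = 1 ✓
b·c: 4/3·(-3/5) = -4/5 ≠ 1/2 ⇒ order 1.

1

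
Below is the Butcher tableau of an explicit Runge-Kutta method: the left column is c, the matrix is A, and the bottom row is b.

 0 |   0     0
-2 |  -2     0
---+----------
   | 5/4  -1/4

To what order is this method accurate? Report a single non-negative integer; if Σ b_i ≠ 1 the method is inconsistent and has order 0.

b = (5/4, -1/4)
c = (0, -2)
Σ b_i: 5/4·1 + (-1/4)·1 = 1 ✓
b·c: (-1/4)·(-2) = 1/2 ✓; 2 stages ⇒ order 2.

2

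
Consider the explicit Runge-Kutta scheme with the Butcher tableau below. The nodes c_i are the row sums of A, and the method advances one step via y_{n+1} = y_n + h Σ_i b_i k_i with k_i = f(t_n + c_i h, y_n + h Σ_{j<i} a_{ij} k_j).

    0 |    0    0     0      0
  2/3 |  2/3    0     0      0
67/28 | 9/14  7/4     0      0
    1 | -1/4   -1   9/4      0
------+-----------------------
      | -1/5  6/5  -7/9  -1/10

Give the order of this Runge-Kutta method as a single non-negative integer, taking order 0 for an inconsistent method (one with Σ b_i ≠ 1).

b = (-1/5, 6/5, -7/9, -1/10)
c = (0, 2/3, 67/28, 1)
Ac = (0, 0, 7/6, 1585/336)
Σ b_i: (-1/5)·1 + 6/5·1 + (-7/9)·1 + (-1/10)·1 = 11/90 ≠ 1 ⇒ order 0.

0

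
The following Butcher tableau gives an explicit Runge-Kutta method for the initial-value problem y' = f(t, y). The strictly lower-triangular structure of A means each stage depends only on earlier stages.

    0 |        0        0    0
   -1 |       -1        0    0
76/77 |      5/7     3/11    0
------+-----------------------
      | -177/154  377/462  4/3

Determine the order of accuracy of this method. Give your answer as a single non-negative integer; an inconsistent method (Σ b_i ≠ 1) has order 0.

b = (-177/154, 377/462, 4/3)
c = (0, -1, 76/77)
Ac = (0, 0, -3/11)
Σ b_i: (-177/154)·1 + 377/462·1 + 4/3·1 = 1 ✓
b·c: 377/462·(-1) + 4/3·76/77 = 1/2 ✓
b·c²: 377/462·1 + 4/3·5776/5929 = 25079/11858 ≠ 1/3 ⇒ order 2.
b·Ac: 4/3·(-3/11) = -4/11 ≠ 1/6

2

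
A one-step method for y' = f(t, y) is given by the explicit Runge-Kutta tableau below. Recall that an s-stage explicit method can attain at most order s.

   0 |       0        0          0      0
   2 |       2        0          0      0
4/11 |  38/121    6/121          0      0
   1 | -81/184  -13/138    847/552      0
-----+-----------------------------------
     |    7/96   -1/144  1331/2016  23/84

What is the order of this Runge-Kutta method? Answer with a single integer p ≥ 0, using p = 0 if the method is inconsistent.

b = (7/96, -1/144, 1331/2016, 23/84)
c = (0, 2, 4/11, 1)
Ac = (0, 0, 12/121, 17/46)
Σ b_i: 7/96·1 + (-1/144)·1 + 1331/2016·1 + 23/84·1 = 1 ✓
b·c: (-1/144)·2 + 1331/2016·4/11 + 23/84·1 = 1/2 ✓
b·c²: (-1/144)·4 + 1331/2016·16/121 + 23/84·1 = 1/3 ✓
b·Ac: 1331/2016·12/121 + 23/84·17/46 = 1/6 ✓
b·c³: (-1/144)·8 + 1331/2016·64/1331 + 23/84·1 = 1/4 ✓
b·(c∘Ac): 1331/2016·48/1331 + 23/84·17/46 = 1/8 ✓
b·Ac²: 1331/2016·24/121 + 23/84·(-4/23) = 1/12 ✓
b·A²c: 23/84·7/46 = 1/24 ✓; 4 stages ⇒ order 4.

4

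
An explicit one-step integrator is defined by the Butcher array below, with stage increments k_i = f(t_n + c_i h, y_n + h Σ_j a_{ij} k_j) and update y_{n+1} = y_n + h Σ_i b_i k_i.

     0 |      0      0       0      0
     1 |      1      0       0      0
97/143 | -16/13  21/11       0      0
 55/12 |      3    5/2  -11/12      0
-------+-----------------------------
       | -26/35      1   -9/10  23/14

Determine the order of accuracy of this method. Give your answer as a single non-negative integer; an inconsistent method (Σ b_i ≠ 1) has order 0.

b = (-26/35, 1, -9/10, 23/14)
c = (0, 1, 97/143, 55/12)
Ac = (0, 0, 21/11, 293/156)
Σ b_i: (-26/35)·1 + 1·1 + (-9/10)·1 + 23/14·1 = 1 ✓
b·c: 1·1 + (-9/10)·97/143 + 23/14·55/12 = 951263/120120 ≠ 1/2 ⇒ order 1.

1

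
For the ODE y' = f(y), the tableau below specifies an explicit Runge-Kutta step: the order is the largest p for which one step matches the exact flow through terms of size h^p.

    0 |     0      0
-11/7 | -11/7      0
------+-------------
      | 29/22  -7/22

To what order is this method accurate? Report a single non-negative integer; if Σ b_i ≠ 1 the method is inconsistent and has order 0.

b = (29/22, -7/22)
c = (0, -11/7)
Σ b_i: 29/22·1 + (-7/22)·1 = 1 ✓
b·c: (-7/22)·(-11/7) = 1/2 ✓; 2 stages ⇒ order 2.

2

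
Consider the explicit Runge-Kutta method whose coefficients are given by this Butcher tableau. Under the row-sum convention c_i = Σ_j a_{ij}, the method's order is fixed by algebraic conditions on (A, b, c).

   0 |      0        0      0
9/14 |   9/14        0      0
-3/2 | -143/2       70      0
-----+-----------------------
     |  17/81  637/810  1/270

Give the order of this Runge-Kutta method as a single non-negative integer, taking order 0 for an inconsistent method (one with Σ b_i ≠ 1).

3

b = (17/81, 637/810, 1/270)
c = (0, 9/14, -3/2)
Ac = (0, 0, 45)
Σ b_i: 17/81·1 + 637/810·1 + 1/270·1 = 1 ✓
b·c: 637/810·9/14 + 1/270·(-3/2) = 1/2 ✓
b·c²: 637/810·81/196 + 1/270·9/4 = 1/3 ✓
b·Ac: 1/270·45 = 1/6 ✓; 3 stages ⇒ order 3.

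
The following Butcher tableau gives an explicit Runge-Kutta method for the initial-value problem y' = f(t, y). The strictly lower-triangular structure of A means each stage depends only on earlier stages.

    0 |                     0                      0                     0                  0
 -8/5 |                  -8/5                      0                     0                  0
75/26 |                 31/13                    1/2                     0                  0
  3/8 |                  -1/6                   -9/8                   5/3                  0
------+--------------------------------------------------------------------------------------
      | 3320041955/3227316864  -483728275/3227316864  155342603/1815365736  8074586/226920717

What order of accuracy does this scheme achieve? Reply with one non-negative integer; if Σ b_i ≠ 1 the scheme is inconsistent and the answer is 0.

3

b = (3320041955/3227316864, -483728275/3227316864, 155342603/1815365736, 8074586/226920717)
c = (0, -8/5, 75/26, 3/8)
Ac = (0, 0, -4/5, 859/130)
Σ b_i: 3320041955/3227316864·1 + (-483728275/3227316864)·1 + 155342603/1815365736·1 + 8074586/226920717·1 = 1 ✓
b·c: (-483728275/3227316864)·(-8/5) + 155342603/1815365736·75/26 + 8074586/226920717·3/8 = 1/2 ✓
b·c²: (-483728275/3227316864)·64/25 + 155342603/1815365736·5625/676 + 8074586/226920717·9/64 = 1/3 ✓
b·Ac: 155342603/1815365736·(-4/5) + 8074586/226920717·859/130 = 1/6 ✓
b·c³: (-483728275/3227316864)·(-512/125) + 155342603/1815365736·421875/17576 + 8074586/226920717·27/512 = 1120100716507/419551192320 ≠ 1/4 ⇒ order 3.
b·(c∘Ac): 155342603/1815365736·(-30/13) + 8074586/226920717·2577/1040 = -110233217/1008536520 ≠ 1/8
b·Ac²: 155342603/1815365736·32/25 + 8074586/226920717·185703/16900 = 14765548019/29499693210 ≠ 1/12
b·A²c: 8074586/226920717·(-4/3) = -32298344/680762151 ≠ 1/24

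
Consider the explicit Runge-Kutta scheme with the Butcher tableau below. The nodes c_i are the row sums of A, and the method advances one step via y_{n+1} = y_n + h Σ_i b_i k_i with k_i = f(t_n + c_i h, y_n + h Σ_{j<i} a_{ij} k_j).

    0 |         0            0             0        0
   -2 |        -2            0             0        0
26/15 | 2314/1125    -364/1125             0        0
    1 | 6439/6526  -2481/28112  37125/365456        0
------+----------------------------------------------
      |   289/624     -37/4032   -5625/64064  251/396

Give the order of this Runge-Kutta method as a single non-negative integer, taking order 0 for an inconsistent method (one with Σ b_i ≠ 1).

b = (289/624, -37/4032, -5625/64064, 251/396)
c = (0, -2, 26/15, 1)
Ac = (0, 0, 728/1125, 177/502)
Σ b_i: 289/624·1 + (-37/4032)·1 + (-5625/64064)·1 + 251/396·1 = 1 ✓
b·c: (-37/4032)·(-2) + (-5625/64064)·26/15 + 251/396·1 = 1/2 ✓
b·c²: (-37/4032)·4 + (-5625/64064)·676/225 + 251/396·1 = 1/3 ✓
b·Ac: (-5625/64064)·728/1125 + 251/396·177/502 = 1/6 ✓
b·c³: (-37/4032)·(-8) + (-5625/64064)·17576/3375 + 251/396·1 = 1/4 ✓
b·(c∘Ac): (-5625/64064)·18928/16875 + 251/396·177/502 = 1/8 ✓
b·Ac²: (-5625/64064)·(-1456/1125) + 251/396·(-12/251) = 1/12 ✓
b·A²c: 251/396·33/502 = 1/24 ✓; 4 stages ⇒ order 4.

4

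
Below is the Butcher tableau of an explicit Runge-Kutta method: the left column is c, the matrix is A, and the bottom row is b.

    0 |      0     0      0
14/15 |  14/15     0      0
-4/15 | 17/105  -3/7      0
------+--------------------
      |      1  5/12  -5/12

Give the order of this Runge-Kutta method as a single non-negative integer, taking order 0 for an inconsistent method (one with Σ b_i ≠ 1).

3

b = (1, 5/12, -5/12)
c = (0, 14/15, -4/15)
Ac = (0, 0, -2/5)
Σ b_i: 1·1 + 5/12·1 + (-5/12)·1 = 1 ✓
b·c: 5/12·14/15 + (-5/12)·(-4/15) = 1/2 ✓
b·c²: 5/12·196/225 + (-5/12)·16/225 = 1/3 ✓
b·Ac: (-5/12)·(-2/5) = 1/6 ✓; 3 stages ⇒ order 3.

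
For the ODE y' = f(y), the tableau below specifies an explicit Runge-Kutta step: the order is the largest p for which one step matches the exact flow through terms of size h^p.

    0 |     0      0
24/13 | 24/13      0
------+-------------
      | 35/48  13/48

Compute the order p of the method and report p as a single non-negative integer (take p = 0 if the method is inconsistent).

b = (35/48, 13/48)
c = (0, 24/13)
Σ b_i: 35/48·1 + 13/48·1 = 1 ✓
b·c: 13/48·24/13 = 1/2 ✓; 2 stages ⇒ order 2.

2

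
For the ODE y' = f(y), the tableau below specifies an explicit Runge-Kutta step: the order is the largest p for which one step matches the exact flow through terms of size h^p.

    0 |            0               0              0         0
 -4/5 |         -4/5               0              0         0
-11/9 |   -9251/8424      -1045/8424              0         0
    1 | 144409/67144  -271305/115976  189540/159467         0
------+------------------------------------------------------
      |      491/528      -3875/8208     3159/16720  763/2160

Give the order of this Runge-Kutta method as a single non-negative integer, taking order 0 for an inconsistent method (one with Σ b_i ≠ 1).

b = (491/528, -3875/8208, 3159/16720, 763/2160)
c = (0, -4/5, -11/9, 1)
Ac = (0, 0, 209/2106, 639/1526)
Σ b_i: 491/528·1 + (-3875/8208)·1 + 3159/16720·1 + 763/2160·1 = 1 ✓
b·c: (-3875/8208)·(-4/5) + 3159/16720·(-11/9) + 763/2160·1 = 1/2 ✓
b·c²: (-3875/8208)·16/25 + 3159/16720·121/81 + 763/2160·1 = 1/3 ✓
b·Ac: 3159/16720·209/2106 + 763/2160·639/1526 = 1/6 ✓
b·c³: (-3875/8208)·(-64/125) + 3159/16720·(-1331/729) + 763/2160·1 = 1/4 ✓
b·(c∘Ac): 3159/16720·(-2299/18954) + 763/2160·639/1526 = 1/8 ✓
b·Ac²: 3159/16720·(-418/5265) + 763/2160·1062/3815 = 1/12 ✓
b·A²c: 763/2160·90/763 = 1/24 ✓; 4 stages ⇒ order 4.

4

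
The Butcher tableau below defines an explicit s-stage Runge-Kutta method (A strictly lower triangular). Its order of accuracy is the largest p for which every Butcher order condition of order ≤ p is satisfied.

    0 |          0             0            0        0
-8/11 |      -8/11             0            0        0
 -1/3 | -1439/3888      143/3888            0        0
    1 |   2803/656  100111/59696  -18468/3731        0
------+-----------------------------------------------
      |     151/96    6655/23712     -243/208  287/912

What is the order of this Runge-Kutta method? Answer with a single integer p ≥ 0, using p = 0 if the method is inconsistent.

b = (151/96, 6655/23712, -243/208, 287/912)
c = (0, -8/11, -1/3, 1)
Ac = (0, 0, -13/486, 247/574)
Σ b_i: 151/96·1 + 6655/23712·1 + (-243/208)·1 + 287/912·1 = 1 ✓
b·c: 6655/23712·(-8/11) + (-243/208)·(-1/3) + 287/912·1 = 1/2 ✓
b·c²: 6655/23712·64/121 + (-243/208)·1/9 + 287/912·1 = 1/3 ✓
b·Ac: (-243/208)·(-13/486) + 287/912·247/574 = 1/6 ✓
b·c³: 6655/23712·(-512/1331) + (-243/208)·(-1/27) + 287/912·1 = 1/4 ✓
b·(c∘Ac): (-243/208)·13/1458 + 287/912·247/574 = 1/8 ✓
b·Ac²: (-243/208)·52/2673 + 287/912·152/451 = 1/12 ✓
b·A²c: 287/912·38/287 = 1/24 ✓; 4 stages ⇒ order 4.

4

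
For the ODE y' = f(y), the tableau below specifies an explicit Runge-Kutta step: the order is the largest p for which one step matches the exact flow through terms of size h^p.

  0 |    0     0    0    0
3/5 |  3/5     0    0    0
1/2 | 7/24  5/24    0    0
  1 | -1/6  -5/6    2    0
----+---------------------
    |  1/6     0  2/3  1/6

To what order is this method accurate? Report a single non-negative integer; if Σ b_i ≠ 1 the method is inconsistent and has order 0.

4

b = (1/6, 0, 2/3, 1/6)
c = (0, 3/5, 1/2, 1)
Ac = (0, 0, 1/8, 1/2)
Σ b_i: 1/6·1 + 2/3·1 + 1/6·1 = 1 ✓
b·c: 2/3·1/2 + 1/6·1 = 1/2 ✓
b·c²: 2/3·1/4 + 1/6·1 = 1/3 ✓
b·Ac: 2/3·1/8 + 1/6·1/2 = 1/6 ✓
b·c³: 2/3·1/8 + 1/6·1 = 1/4 ✓
b·(c∘Ac): 2/3·1/16 + 1/6·1/2 = 1/8 ✓
b·Ac²: 2/3·3/40 + 1/6·1/5 = 1/12 ✓
b·A²c: 1/6·1/4 = 1/24 ✓; 4 stages ⇒ order 4.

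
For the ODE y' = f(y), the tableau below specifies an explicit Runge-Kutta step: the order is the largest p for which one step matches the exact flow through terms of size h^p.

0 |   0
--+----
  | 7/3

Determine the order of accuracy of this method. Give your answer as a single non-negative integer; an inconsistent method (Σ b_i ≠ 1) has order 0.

0

b = (7/3)
c = (0)
Σ b_i: 7/3·1 = 7/3 ≠ 1 ⇒ order 0.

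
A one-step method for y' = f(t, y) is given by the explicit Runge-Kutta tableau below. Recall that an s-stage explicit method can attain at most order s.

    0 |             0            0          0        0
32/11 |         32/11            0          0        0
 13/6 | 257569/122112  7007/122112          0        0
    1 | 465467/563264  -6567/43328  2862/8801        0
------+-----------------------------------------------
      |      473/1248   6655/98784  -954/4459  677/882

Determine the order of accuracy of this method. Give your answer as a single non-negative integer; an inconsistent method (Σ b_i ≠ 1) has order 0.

b = (473/1248, 6655/98784, -954/4459, 677/882)
c = (0, 32/11, 13/6, 1)
Ac = (0, 0, 637/3816, 357/1354)
Σ b_i: 473/1248·1 + 6655/98784·1 + (-954/4459)·1 + 677/882·1 = 1 ✓
b·c: 6655/98784·32/11 + (-954/4459)·13/6 + 677/882·1 = 1/2 ✓
b·c²: 6655/98784·1024/121 + (-954/4459)·169/36 + 677/882·1 = 1/3 ✓
b·Ac: (-954/4459)·637/3816 + 677/882·357/1354 = 1/6 ✓
b·c³: 6655/98784·32768/1331 + (-954/4459)·2197/216 + 677/882·1 = 1/4 ✓
b·(c∘Ac): (-954/4459)·8281/22896 + 677/882·357/1354 = 1/8 ✓
b·Ac²: (-954/4459)·2548/5247 + 677/882·3633/14894 = 1/12 ✓
b·A²c: 677/882·147/2708 = 1/24 ✓; 4 stages ⇒ order 4.

4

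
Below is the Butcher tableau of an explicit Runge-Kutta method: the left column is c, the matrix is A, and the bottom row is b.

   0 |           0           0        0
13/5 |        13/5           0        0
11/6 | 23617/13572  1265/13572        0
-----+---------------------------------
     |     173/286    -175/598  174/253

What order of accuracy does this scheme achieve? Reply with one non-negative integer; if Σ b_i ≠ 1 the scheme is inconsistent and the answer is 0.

b = (173/286, -175/598, 174/253)
c = (0, 13/5, 11/6)
Ac = (0, 0, 253/1044)
Σ b_i: 173/286·1 + (-175/598)·1 + 174/253·1 = 1 ✓
b·c: (-175/598)·13/5 + 174/253·11/6 = 1/2 ✓
b·c²: (-175/598)·169/25 + 174/253·121/36 = 1/3 ✓
b·Ac: 174/253·253/1044 = 1/6 ✓; 3 stages ⇒ order 3.

3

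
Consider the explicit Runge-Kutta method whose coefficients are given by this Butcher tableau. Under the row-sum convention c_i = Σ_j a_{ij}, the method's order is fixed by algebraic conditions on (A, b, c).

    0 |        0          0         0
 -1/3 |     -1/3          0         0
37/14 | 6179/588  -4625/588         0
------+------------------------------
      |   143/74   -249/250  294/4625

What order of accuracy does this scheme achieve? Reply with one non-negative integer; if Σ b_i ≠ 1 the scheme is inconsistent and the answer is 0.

3

b = (143/74, -249/250, 294/4625)
c = (0, -1/3, 37/14)
Ac = (0, 0, 4625/1764)
Σ b_i: 143/74·1 + (-249/250)·1 + 294/4625·1 = 1 ✓
b·c: (-249/250)·(-1/3) + 294/4625·37/14 = 1/2 ✓
b·c²: (-249/250)·1/9 + 294/4625·1369/196 = 1/3 ✓
b·Ac: 294/4625·4625/1764 = 1/6 ✓; 3 stages ⇒ order 3.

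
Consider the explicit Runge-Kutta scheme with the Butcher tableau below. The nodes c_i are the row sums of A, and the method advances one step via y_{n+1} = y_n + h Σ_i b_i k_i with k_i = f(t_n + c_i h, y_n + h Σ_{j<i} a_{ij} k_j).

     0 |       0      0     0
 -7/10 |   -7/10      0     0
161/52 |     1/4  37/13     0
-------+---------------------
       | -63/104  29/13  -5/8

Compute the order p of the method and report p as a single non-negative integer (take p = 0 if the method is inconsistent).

1

b = (-63/104, 29/13, -5/8)
c = (0, -7/10, 161/52)
Ac = (0, 0, -259/130)
Σ b_i: (-63/104)·1 + 29/13·1 + (-5/8)·1 = 1 ✓
b·c: 29/13·(-7/10) + (-5/8)·161/52 = -7273/2080 ≠ 1/2 ⇒ order 1.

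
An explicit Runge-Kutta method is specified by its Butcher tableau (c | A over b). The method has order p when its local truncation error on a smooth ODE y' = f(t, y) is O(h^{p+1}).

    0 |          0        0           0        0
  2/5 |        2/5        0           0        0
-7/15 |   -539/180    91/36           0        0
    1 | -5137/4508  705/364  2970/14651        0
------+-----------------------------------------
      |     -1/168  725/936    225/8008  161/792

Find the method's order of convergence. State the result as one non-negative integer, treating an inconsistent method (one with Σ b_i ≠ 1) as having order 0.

b = (-1/168, 725/936, 225/8008, 161/792)
c = (0, 2/5, -7/15, 1)
Ac = (0, 0, 91/90, 219/322)
Σ b_i: (-1/168)·1 + 725/936·1 + 225/8008·1 + 161/792·1 = 1 ✓
b·c: 725/936·2/5 + 225/8008·(-7/15) + 161/792·1 = 1/2 ✓
b·c²: 725/936·4/25 + 225/8008·49/225 + 161/792·1 = 1/3 ✓
b·Ac: 225/8008·91/90 + 161/792·219/322 = 1/6 ✓
b·c³: 725/936·8/125 + 225/8008·(-343/3375) + 161/792·1 = 1/4 ✓
b·(c∘Ac): 225/8008·(-637/1350) + 161/792·219/322 = 1/8 ✓
b·Ac²: 225/8008·91/225 + 161/792·57/161 = 1/12 ✓
b·A²c: 161/792·33/161 = 1/24 ✓; 4 stages ⇒ order 4.

4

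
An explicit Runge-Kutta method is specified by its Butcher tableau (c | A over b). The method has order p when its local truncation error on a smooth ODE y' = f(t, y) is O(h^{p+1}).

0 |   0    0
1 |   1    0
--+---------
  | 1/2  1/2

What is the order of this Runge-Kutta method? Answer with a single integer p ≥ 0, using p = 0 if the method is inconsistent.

b = (1/2, 1/2)
c = (0, 1)
Σ b_i: 1/2·1 + 1/2·1 = 1 ✓
b·c: 1/2·1 = 1/2 ✓; 2 stages ⇒ order 2.

2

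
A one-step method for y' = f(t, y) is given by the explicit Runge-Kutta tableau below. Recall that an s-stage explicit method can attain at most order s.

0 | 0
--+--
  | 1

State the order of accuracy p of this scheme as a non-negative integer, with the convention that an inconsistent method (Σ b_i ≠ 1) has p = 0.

b = (1)
c = (0)
Σ b_i: 1·1 = 1 ✓; 1 stage ⇒ order 1.

1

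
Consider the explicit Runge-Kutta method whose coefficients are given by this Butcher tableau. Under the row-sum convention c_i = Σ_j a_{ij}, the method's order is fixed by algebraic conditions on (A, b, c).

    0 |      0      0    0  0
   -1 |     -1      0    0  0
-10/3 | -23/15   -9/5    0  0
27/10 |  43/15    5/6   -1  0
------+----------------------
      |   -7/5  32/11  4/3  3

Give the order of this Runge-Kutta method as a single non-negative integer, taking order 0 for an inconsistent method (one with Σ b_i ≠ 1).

0

b = (-7/5, 32/11, 4/3, 3)
c = (0, -1, -10/3, 27/10)
Ac = (0, 0, 9/5, 5/2)
Σ b_i: (-7/5)·1 + 32/11·1 + 4/3·1 + 3·1 = 964/165 ≠ 1 ⇒ order 0.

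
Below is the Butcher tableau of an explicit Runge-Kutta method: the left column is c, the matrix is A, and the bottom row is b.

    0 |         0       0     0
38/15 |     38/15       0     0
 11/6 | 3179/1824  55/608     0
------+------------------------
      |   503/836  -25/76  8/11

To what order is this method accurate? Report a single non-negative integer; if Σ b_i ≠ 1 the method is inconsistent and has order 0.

b = (503/836, -25/76, 8/11)
c = (0, 38/15, 11/6)
Ac = (0, 0, 11/48)
Σ b_i: 503/836·1 + (-25/76)·1 + 8/11·1 = 1 ✓
b·c: (-25/76)·38/15 + 8/11·11/6 = 1/2 ✓
b·c²: (-25/76)·1444/225 + 8/11·121/36 = 1/3 ✓
b·Ac: 8/11·11/48 = 1/6 ✓; 3 stages ⇒ order 3.

3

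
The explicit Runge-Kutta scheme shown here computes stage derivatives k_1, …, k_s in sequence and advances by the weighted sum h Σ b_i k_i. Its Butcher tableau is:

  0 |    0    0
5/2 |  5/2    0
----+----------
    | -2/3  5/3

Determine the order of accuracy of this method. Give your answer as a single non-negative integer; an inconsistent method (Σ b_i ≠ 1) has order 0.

b = (-2/3, 5/3)
c = (0, 5/2)
Σ b_i: (-2/3)·1 + 5/3·1 = 1 ✓
b·c: 5/3·5/2 = 25/6 ≠ 1/2 ⇒ order 1.

1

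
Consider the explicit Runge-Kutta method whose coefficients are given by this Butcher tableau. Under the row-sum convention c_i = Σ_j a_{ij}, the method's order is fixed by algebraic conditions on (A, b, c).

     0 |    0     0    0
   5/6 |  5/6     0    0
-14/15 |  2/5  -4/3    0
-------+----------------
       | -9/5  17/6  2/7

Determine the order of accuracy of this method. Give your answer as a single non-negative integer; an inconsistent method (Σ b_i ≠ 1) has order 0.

0

b = (-9/5, 17/6, 2/7)
c = (0, 5/6, -14/15)
Ac = (0, 0, -10/9)
Σ b_i: (-9/5)·1 + 17/6·1 + 2/7·1 = 277/210 ≠ 1 ⇒ order 0.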